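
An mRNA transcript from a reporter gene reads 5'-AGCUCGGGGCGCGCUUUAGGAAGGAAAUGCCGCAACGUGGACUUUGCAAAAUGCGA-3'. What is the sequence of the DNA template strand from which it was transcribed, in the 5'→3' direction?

Replace U with T to get the coding DNA strand: AGCTCGGGGCGCGCTTTAGGAAGGAAATGCCGCAACGTGGACTTTGCAAAATGCGA. The template strand is its reverse complement (complement TCGAGCCCCGCGCGAAATCCTTCCTTTACGGCGTTGCACCTGAAACGTTTTACGCT, then reverse).

5'-TCGCATTTTGCAAAGTCCACGTTGCGGCATTTCCTTCCTAAAGCGCGCCCCGAGCT-3'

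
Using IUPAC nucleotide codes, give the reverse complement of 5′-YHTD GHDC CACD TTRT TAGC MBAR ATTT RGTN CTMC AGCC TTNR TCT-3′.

Standard pairs A↔T, G↔C; ambiguity codes pair R↔Y, M↔K, B↔V, D↔H, N↔N. Complement (RDAHCDHGGTGHAAYAATCGKVTYTAAAYCANGAKGTCGGAANYAGA), then reverse for 5'→3'.

5'-AGAYNAAGGCTGKAGNACYAAATYTVKGCTAAYAAHGTGGHDCHADR-3'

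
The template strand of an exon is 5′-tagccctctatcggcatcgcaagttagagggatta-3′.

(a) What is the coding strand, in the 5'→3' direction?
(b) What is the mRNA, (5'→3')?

(a) 5'-TAATCCCTCTAACTTGCGATGCCGATAGAGGGCTA-3'
(b) 5'-UAAUCCCUCUAACUUGCGAUGCCGAUAGAGGGCUA-3'

(a) The coding strand is the reverse complement of the template: complement ATCGGGAGATAGCCGTAGCGTTCAATCTCCCTAAT, then reverse.
(b) mRNA has the coding-strand sequence with T→U.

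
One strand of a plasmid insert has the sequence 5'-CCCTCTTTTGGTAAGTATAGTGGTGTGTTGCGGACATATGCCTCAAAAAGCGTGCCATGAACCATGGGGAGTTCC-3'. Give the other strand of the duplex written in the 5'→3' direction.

5'-GGAACTCCCCATGGTTCATGGCACGCTTTTTGAGGCATATGTCCGCAACACACCACTATACTTACCAAAAGAGGG-3'

Pairing A↔T and G↔C gives GGGAGAAAACCATTCATATCACCACACAACGCCTGTATACGGAGTTTTTCGCACGGTACTTGGTACCCCTCAAGG, running 3'→5'. Reverse for the 5'→3' convention.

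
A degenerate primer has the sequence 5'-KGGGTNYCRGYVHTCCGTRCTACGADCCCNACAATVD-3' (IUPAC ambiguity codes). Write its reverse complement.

Standard pairs A↔T, G↔C; ambiguity codes pair R↔Y, K↔M, D↔H, V↔B, N↔N. Complement (MCCCANRGYCRBDAGGCAYGATGCTHGGGNTGTTABH), then reverse for 5'→3'.

5′-HBATTGTNGGGHTCGTAGYACGGADBRCYGRNACCCM-3′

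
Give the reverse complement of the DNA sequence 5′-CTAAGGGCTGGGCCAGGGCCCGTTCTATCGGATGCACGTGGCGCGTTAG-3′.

Complement each base (A↔T, G↔C): GATTCCCGACCCGGTCCCGGGCAAGATAGCCTACGTGCACCGCGCAATC. Then reverse.

5'-CTAACGCGCCACGTGCATCCGATAGAACGGGCCCTGGCCCAGCCCTTAG-3'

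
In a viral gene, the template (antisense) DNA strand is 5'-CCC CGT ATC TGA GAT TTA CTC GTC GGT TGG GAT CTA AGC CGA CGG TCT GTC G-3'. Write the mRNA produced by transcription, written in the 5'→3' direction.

RNA polymerase reads the template 3'→5' and synthesizes mRNA 5'→3' by base-pairing (A→U, T→A, G↔C). The complement of the template is GGGGCATAGACTCTAAATGAGCAGCCAACCCTAGATTCGGCTGCCAGACAGC; antiparallel, so 5'→3' the coding strand is CGACAGACCGTCGGCTTAGATCCCAACCGACGAGTAAATCTCAGATACGGGG. Replace T with U for the mRNA.

5′-CGACAGACCGUCGGCUUAGAUCCCAACCGACGAGUAAAUCUCAGAUACGGGG-3′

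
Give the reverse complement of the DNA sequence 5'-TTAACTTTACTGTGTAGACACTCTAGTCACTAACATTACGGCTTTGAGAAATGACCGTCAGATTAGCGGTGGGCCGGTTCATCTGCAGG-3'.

5'-CCTGCAGATGAACCGGCCCACCGCTAATCTGACGGTCATTTCTCAAAGCCGTAATGTTAGTGACTAGAGTGTCTACACAGTAAAGTTAA-3'

Reading the sequence 3'→5' and pairing each base (A↔T, G↔C) gives the reverse complement directly.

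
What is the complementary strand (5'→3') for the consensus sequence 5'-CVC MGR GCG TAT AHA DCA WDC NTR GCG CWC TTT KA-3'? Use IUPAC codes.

5'-TMAAAGWGCGCYANGHWTGHTDTATACGCYCKGBG-3'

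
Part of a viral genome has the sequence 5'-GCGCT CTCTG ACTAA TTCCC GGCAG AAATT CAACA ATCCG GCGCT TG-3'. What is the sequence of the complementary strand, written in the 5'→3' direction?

5'-CAAGCGCCGGATTGTTGAATTTCTGCCGGGAATTAGTCAGAGAGCGC-3'

The complement of GCGCTCTCTGACTAATTCCCGGCAGAAATTCAACAATCCGGCGCTTG is CGCGAGAGACTGATTAAGGGCCGTCTTTAAGTTGTTAGGCCGCGAAC (A↔T, G↔C). DNA strands are antiparallel, so the complementary strand runs 3'→5'; reversing gives the 5'→3' form.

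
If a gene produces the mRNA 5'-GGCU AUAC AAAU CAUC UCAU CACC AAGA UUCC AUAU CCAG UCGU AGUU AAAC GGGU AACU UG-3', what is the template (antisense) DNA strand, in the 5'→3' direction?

Replace U with T to get the coding DNA strand: GGCTATACAAATCATCTCATCACCAAGATTCCATATCCAGTCGTAGTTAAACGGGTAACTTG. The template strand is its reverse complement (complement CCGATATGTTTAGTAGAGTAGTGGTTCTAAGGTATAGGTCAGCATCAATTTGCCCATTGAAC, then reverse).

5'-CAAGTTACCCGTTTAACTACGACTGGATATGGAATCTTGGTGATGAGATGATTTGTATAGCC-3'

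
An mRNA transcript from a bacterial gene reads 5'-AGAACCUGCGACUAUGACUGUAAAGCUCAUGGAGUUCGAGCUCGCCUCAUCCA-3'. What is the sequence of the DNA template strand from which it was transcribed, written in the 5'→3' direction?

5'-TGGATGAGGCGAGCTCGAACTCCATGAGCTTTACAGTCATAGTCGCAGGTTCT-3'

Replace U with T to get the coding DNA strand: AGAACCTGCGACTATGACTGTAAAGCTCATGGAGTTCGAGCTCGCCTCATCCA. The template strand is its reverse complement (complement TCTTGGACGCTGATACTGACATTTCGAGTACCTCAAGCTCGAGCGGAGTAGGT, then reverse).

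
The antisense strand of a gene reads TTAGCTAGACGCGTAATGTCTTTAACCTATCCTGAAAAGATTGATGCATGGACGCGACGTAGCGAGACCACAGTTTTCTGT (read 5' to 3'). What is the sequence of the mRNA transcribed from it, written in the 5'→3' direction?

5'-ACAGAAAACUGUGGUCUCGCUACGUCGCGUCCAUGCAUCAAUCUUUUCAGGAUAGGUUAAAGACAUUACGCGUCUAGCUAA-3'

The mRNA has the sequence of the coding strand (reverse complement of the template) with T→U. Reverse complement of TTAGCTAGACGCGTAATGTCTTTAACCTATCCTGAAAAGATTGATGCATGGACGCGACGTAGCGAGACCACAGTTTTCTGT is ACAGAAAACTGTGGTCTCGCTACGTCGCGTCCATGCATCAATCTTTTCAGGATAGGTTAAAGACATTACGCGTCTAGCTAA; then T→U.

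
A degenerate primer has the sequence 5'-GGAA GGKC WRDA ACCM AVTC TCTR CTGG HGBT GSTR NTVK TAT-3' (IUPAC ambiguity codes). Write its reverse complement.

Standard pairs A↔T, G↔C; ambiguity codes pair R↔Y, M↔K, W↔W, S↔S, B↔V, D↔H, N↔N. Complement (CCTTCCMGWYHTTGGKTBAGAGAYGACCDCVACSAYNABMATA), then reverse for 5'→3'.

5'-ATAMBANYASCAVCDCCAGYAGAGABTKGGTTHYWGMCCTTCC-3'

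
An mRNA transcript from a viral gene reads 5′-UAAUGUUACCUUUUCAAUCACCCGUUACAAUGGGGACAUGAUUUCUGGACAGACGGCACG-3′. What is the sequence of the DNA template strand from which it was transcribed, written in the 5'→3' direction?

5'-CGTGCCGTCTGTCCAGAAATCATGTCCCCATTGTAACGGGTGATTGAAAAGGTAACATTA-3'

Replace U with T to get the coding DNA strand: TAATGTTACCTTTTCAATCACCCGTTACAATGGGGACATGATTTCTGGACAGACGGCACG. The template strand is its reverse complement (complement ATTACAATGGAAAAGTTAGTGGGCAATGTTACCCCTGTACTAAAGACCTGTCTGCCGTGC, then reverse).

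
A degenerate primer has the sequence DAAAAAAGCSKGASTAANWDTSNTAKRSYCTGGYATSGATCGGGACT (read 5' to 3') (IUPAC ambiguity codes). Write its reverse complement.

5'-AGTCCCGATCSATRCCAGRSYMTANSAHWNTTASTCMSGCTTTTTTH-3'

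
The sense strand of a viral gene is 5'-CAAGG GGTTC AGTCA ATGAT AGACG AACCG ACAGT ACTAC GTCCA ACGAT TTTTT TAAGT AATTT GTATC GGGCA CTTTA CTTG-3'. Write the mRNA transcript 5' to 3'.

5'-CAAGGGGUUCAGUCAAUGAUAGACGAACCGACAGUACUACGUCCAACGAUUUUUUUAAGUAAUUUGUAUCGGGCACUUUACUUG-3'

mRNA has the coding-strand sequence with U in place of T.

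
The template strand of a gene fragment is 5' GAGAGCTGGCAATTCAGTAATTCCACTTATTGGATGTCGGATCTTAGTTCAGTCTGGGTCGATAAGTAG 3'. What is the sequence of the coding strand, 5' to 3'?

The coding strand is complementary and antiparallel to the template: take the complement (A↔T, G↔C) and reverse.

5'-CTACTTATCGACCCAGACTGAACTAAGATCCGACATCCAATAAGTGGAATTACTGAATTGCCAGCTCTC-3'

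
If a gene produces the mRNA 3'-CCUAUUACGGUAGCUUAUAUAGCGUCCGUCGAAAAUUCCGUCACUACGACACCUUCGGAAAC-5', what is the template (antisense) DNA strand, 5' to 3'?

5'-GGATAATGCCATCGAATATATCGCAGGCAGCTTTTAAGGCAGTGATGCTGTGGAAGCCTTTG-3'

Written 5'→3' the mRNA is CAAAGGCUUCCACAGCAUCACUGCCUUAAAAGCUGCCUGCGAUAUAUUCGAUGGCAUUAUCC, so the coding DNA strand is CAAAGGCTTCCACAGCATCACTGCCTTAAAAGCTGCCTGCGATATATTCGATGGCATTATCC. The template is its reverse complement.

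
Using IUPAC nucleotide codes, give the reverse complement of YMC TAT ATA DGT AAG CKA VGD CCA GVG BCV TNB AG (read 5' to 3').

5'-CTVNABGVCBCTGGHCBTMGCTTACHTATATAGKR-3'

Standard pairs A↔T, G↔C; ambiguity codes pair Y↔R, M↔K, B↔V, D↔H, N↔N. Complement (RKGATATATHCATTCGMTBCHGGTCBCVGBANVTC), then reverse for 5'→3'.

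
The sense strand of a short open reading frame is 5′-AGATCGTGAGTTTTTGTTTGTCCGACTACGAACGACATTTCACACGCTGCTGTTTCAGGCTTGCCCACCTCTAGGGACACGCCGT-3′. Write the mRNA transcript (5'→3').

5'-AGAUCGUGAGUUUUUGUUUGUCCGACUACGAACGACAUUUCACACGCUGCUGUUUCAGGCUUGCCCACCUCUAGGGACACGCCGU-3'

The mRNA is synthesized from the template strand, so it matches the coding strand with T replaced by U.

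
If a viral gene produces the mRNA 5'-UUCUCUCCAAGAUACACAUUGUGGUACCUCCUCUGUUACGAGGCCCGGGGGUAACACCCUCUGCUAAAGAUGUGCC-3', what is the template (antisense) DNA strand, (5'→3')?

5'-GGCACATCTTTAGCAGAGGGTGTTACCCCCGGGCCTCGTAACAGAGGAGGTACCACAATGTGTATCTTGGAGAGAA-3'

Replace U with T to get the coding DNA strand: TTCTCTCCAAGATACACATTGTGGTACCTCCTCTGTTACGAGGCCCGGGGGTAACACCCTCTGCTAAAGATGTGCC. The template strand is its reverse complement (complement AAGAGAGGTTCTATGTGTAACACCATGGAGGAGACAATGCTCCGGGCCCCCATTGTGGGAGACGATTTCTACACGG, then reverse).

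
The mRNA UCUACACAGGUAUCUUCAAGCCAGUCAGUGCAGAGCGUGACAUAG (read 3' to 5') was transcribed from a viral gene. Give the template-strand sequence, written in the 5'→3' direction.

5'-AGATGTGTCCATAGAAGTTCGGTCAGTCACGTCTCGCACTGTATC-3'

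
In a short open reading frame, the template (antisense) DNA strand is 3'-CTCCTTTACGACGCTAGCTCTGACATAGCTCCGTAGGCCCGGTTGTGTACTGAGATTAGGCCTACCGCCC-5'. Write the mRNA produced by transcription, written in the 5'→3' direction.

Reading the template 3'→5' as shown, RNA polymerase pairs each base (A→U, T→A, G↔C) to build mRNA 5'→3' directly.

5'-GAGGAAAUGCUGCGAUCGAGACUGUAUCGAGGCAUCCGGGCCAACACAUGACUCUAAUCCGGAUGGCGGG-3'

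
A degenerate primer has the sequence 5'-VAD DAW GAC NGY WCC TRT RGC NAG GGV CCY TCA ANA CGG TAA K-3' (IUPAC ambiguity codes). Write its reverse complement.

5'-MTTACCGTNTTGARGGBCCCTNGCYAYAGGWRCNGTCWTHHTB-3'

Standard pairs A↔T, G↔C; ambiguity codes pair R↔Y, K↔M, W↔W, D↔H, V↔B, N↔N. Complement (BTHHTWCTGNCRWGGAYAYCGNTCCCBGGRAGTTNTGCCATTM), then reverse for 5'→3'.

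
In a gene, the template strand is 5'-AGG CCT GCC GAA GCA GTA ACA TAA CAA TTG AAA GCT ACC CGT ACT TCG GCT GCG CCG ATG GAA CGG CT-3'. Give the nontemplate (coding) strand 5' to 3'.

The coding strand is complementary and antiparallel to the template: take the complement (A↔T, G↔C) and reverse.

5'-AGCCGTTCCATCGGCGCAGCCGAAGTACGGGTAGCTTTCAATTGTTATGTTACTGCTTCGGCAGGCCT-3'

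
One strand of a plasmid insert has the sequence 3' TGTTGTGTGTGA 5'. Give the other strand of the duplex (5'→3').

5'-ACAACACACACT-3'

The strand is given 3'→5', so its complement runs 5'→3' in the same left-to-right order: pair each base A↔T, G↔C.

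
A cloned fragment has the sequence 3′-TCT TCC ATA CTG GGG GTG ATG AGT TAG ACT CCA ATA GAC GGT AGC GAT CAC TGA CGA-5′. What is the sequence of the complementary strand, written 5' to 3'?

5'-AGAAGGTATGACCCCCACTACTCAATCTGAGGTTATCTGCCATCGCTAGTGACTGCT-3'

The strand is given 3'→5', so its complement runs 5'→3' in the same left-to-right order: pair each base A↔T, G↔C.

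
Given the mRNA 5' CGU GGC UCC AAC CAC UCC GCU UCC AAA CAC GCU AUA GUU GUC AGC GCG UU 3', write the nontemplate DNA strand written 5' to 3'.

The coding DNA strand has the same 5'→3' sequence as the mRNA with U replaced by T.

5'-CGTGGCTCCAACCACTCCGCTTCCAAACACGCTATAGTTGTCAGCGCGTT-3'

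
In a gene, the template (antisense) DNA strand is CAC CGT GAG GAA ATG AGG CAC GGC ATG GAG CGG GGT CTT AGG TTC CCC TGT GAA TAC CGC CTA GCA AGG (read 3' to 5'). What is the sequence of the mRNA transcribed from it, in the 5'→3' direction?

Reading the template 3'→5' as shown, RNA polymerase pairs each base (A→U, T→A, G↔C) to build mRNA 5'→3' directly.

5′-GUGGCACUCCUUUACUCCGUGCCGUACCUCGCCCCAGAAUCCAAGGGGACACUUAUGGCGGAUCGUUCC-3′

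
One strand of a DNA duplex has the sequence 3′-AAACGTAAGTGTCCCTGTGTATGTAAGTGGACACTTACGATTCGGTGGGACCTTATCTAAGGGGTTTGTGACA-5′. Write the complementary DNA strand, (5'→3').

5'-TTTGCATTCACAGGGACACATACATTCACCTGTGAATGCTAAGCCACCCTGGAATAGATTCCCCAAACACTGT-3'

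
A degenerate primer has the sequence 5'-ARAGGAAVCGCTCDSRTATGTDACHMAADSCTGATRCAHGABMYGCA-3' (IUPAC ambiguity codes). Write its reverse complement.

Standard pairs A↔T, G↔C; ambiguity codes pair R↔Y, M↔K, S↔S, B↔V, D↔H. Complement (TYTCCTTBGCGAGHSYATACAHTGDKTTHSGACTAYGTDCTVKRCGT), then reverse for 5'→3'.

5'-TGCRKVTCDTGYATCAGSHTTKDGTHACATAYSHGAGCGBTTCCTYT-3'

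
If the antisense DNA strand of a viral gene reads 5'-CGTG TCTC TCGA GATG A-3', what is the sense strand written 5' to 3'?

The coding strand is complementary and antiparallel to the template: take the complement (A↔T, G↔C) and reverse.

5′-TCATCTCGAGAGACACG-3′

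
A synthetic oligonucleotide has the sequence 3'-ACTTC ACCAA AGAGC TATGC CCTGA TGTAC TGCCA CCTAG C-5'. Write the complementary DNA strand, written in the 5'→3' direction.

5′-TGAAGTGGTTTCTCGATACGGGACTACATGACGGTGGATCG-3′

The strand is given 3'→5', so its complement runs 5'→3' in the same left-to-right order: pair each base A↔T, G↔C.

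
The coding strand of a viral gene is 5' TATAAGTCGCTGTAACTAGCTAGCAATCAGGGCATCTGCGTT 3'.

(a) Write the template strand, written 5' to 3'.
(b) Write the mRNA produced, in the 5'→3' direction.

(a) The template strand is the reverse complement of the coding strand: complement ATATTCAGCGACATTGATCGATCGTTAGTCCCGTAGACGCAA, then reverse.
(b) mRNA matches the coding strand with T→U.

(a) 5′-AACGCAGATGCCCTGATTGCTAGCTAGTTACAGCGACTTATA-3′
(b) 5′-UAUAAGUCGCUGUAACUAGCUAGCAAUCAGGGCAUCUGCGUU-3′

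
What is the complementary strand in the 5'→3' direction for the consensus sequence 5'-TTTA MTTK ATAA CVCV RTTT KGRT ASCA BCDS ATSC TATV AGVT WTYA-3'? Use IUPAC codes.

5'-TRAWABCTBATAGSATSHGVTGSTAYCMAAAYBGBGTTATMAAKTAAA-3'

Standard pairs A↔T, G↔C; ambiguity codes pair R↔Y, M↔K, W↔W, S↔S, B↔V, D↔H. Complement (AAATKAAMTATTGBGBYAAAMCYATSGTVGHSTASGATABTCBAWART), then reverse for 5'→3'.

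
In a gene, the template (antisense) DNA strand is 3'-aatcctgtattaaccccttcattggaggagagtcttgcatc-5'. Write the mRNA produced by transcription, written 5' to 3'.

5'-UUAGGACAUAAUUGGGGAAGUAACCUCCUCUCAGAACGUAG-3'

Reading the template 3'→5' as shown, RNA polymerase pairs each base (A→U, T→A, G↔C) to build mRNA 5'→3' directly.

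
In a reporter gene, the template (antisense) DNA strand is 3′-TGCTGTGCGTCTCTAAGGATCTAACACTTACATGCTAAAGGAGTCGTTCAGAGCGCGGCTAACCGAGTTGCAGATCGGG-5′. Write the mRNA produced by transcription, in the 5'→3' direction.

Reading the template 3'→5' as shown, RNA polymerase pairs each base (A→U, T→A, G↔C) to build mRNA 5'→3' directly.

5'-ACGACACGCAGAGAUUCCUAGAUUGUGAAUGUACGAUUUCCUCAGCAAGUCUCGCGCCGAUUGGCUCAACGUCUAGCCC-3'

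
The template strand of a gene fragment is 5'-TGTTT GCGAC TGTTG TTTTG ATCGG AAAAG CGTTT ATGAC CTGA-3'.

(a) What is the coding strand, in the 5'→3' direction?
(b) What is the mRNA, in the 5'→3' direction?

(a) 5'-TCAGGTCATAAACGCTTTTCCGATCAAAACAACAGTCGCAAACA-3'
(b) 5'-UCAGGUCAUAAACGCUUUUCCGAUCAAAACAACAGUCGCAAACA-3'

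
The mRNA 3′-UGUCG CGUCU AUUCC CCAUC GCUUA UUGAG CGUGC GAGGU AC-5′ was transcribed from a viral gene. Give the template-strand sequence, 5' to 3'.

5'-ACAGCGCAGATAAGGGGTAGCGAATAACTCGCACGCTCCATG-3'

Written 5'→3' the mRNA is CAUGGAGCGUGCGAGUUAUUCGCUACCCCUUAUCUGCGCUGU, so the coding DNA strand is CATGGAGCGTGCGAGTTATTCGCTACCCCTTATCTGCGCTGT. The template is its reverse complement.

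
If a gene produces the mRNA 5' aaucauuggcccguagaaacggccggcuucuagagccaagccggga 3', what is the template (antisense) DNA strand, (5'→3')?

5'-TCCCGGCTTGGCTCTAGAAGCCGGCCGTTTCTACGGGCCAATGATT-3'

Replace U with T to get the coding DNA strand: AATCATTGGCCCGTAGAAACGGCCGGCTTCTAGAGCCAAGCCGGGA. The template strand is its reverse complement (complement TTAGTAACCGGGCATCTTTGCCGGCCGAAGATCTCGGTTCGGCCCT, then reverse).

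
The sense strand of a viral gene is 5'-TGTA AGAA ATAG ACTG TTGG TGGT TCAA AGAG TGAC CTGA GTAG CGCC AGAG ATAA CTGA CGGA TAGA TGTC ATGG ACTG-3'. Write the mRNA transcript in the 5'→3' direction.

5'-UGUAAGAAAUAGACUGUUGGUGGUUCAAAGAGUGACCUGAGUAGCGCCAGAGAUAACUGACGGAUAGAUGUCAUGGACUG-3'

mRNA has the coding-strand sequence with U in place of T.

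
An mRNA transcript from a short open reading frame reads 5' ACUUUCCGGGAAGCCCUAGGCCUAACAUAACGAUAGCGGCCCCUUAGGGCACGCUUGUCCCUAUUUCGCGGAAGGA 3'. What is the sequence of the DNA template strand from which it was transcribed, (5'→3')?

5'-TCCTTCCGCGAAATAGGGACAAGCGTGCCCTAAGGGGCCGCTATCGTTATGTTAGGCCTAGGGCTTCCCGGAAAGT-3'

Replace U with T to get the coding DNA strand: ACTTTCCGGGAAGCCCTAGGCCTAACATAACGATAGCGGCCCCTTAGGGCACGCTTGTCCCTATTTCGCGGAAGGA. The template strand is its reverse complement (complement TGAAAGGCCCTTCGGGATCCGGATTGTATTGCTATCGCCGGGGAATCCCGTGCGAACAGGGATAAAGCGCCTTCCT, then reverse).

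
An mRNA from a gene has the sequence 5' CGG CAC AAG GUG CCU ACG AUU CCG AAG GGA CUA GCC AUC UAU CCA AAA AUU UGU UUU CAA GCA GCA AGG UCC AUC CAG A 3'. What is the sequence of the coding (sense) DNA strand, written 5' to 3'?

The coding DNA strand has the same 5'→3' sequence as the mRNA with U replaced by T.

5'-CGGCACAAGGTGCCTACGATTCCGAAGGGACTAGCCATCTATCCAAAAATTTGTTTTCAAGCAGCAAGGTCCATCCAGA-3'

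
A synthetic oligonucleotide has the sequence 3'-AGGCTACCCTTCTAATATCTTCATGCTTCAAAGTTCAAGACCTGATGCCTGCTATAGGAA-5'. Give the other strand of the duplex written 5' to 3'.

5′-TCCGATGGGAAGATTATAGAAGTACGAAGTTTCAAGTTCTGGACTACGGACGATATCCTT-3′

The strand is given 3'→5', so its complement runs 5'→3' in the same left-to-right order: pair each base A↔T, G↔C.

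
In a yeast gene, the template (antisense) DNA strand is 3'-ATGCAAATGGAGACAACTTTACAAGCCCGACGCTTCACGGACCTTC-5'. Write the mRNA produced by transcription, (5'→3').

5′-UACGUUUACCUCUGUUGAAAUGUUCGGGCUGCGAAGUGCCUGGAAG-3′

Reading the template 3'→5' as shown, RNA polymerase pairs each base (A→U, T→A, G↔C) to build mRNA 5'→3' directly.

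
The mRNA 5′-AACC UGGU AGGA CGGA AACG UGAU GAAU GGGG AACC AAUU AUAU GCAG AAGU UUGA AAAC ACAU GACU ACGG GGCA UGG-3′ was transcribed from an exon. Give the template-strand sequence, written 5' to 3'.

Replace U with T to get the coding DNA strand: AACCTGGTAGGACGGAAACGTGATGAATGGGGAACCAATTATATGCAGAAGTTTGAAAACACATGACTACGGGGCATGG. The template strand is its reverse complement (complement TTGGACCATCCTGCCTTTGCACTACTTACCCCTTGGTTAATATACGTCTTCAAACTTTTGTGTACTGATGCCCCGTACC, then reverse).

5'-CCATGCCCCGTAGTCATGTGTTTTCAAACTTCTGCATATAATTGGTTCCCCATTCATCACGTTTCCGTCCTACCAGGTT-3'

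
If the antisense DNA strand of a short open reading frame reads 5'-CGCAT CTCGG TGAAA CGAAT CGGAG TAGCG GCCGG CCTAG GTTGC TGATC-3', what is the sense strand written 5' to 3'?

5′-GATCAGCAACCTAGGCCGGCCGCTACTCCGATTCGTTTCACCGAGATGCG-3′

The coding strand is complementary and antiparallel to the template: take the complement (A↔T, G↔C) and reverse.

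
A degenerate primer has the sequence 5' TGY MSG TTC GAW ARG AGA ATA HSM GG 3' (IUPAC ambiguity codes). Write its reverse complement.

Standard pairs A↔T, G↔C; ambiguity codes pair R↔Y, M↔K, W↔W, S↔S, H↔D. Complement (ACRKSCAAGCTWTYCTCTTATDSKCC), then reverse for 5'→3'.

5'-CCKSDTATTCTCYTWTCGAACSKRCA-3'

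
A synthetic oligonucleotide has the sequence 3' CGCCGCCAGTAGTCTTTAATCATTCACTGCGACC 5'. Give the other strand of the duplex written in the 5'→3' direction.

5'-GCGGCGGTCATCAGAAATTAGTAAGTGACGCTGG-3'

The strand is given 3'→5', so its complement runs 5'→3' in the same left-to-right order: pair each base A↔T, G↔C.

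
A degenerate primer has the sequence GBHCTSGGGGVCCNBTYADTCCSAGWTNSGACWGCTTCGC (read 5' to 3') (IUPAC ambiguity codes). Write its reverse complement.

Standard pairs A↔T, G↔C; ambiguity codes pair Y↔R, W↔W, S↔S, B↔V, D↔H, N↔N. Complement (CVDGASCCCCBGGNVARTHAGGSTCWANSCTGWCGAAGCG), then reverse for 5'→3'.

5'-GCGAAGCWGTCSNAWCTSGGAHTRAVNGGBCCCCSAGDVC-3'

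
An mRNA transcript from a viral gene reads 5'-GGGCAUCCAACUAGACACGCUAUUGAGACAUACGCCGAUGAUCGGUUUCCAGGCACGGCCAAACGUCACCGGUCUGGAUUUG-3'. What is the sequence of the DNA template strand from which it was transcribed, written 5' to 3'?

5'-CAAATCCAGACCGGTGACGTTTGGCCGTGCCTGGAAACCGATCATCGGCGTATGTCTCAATAGCGTGTCTAGTTGGATGCCC-3'

Replace U with T to get the coding DNA strand: GGGCATCCAACTAGACACGCTATTGAGACATACGCCGATGATCGGTTTCCAGGCACGGCCAAACGTCACCGGTCTGGATTTG. The template strand is its reverse complement (complement CCCGTAGGTTGATCTGTGCGATAACTCTGTATGCGGCTACTAGCCAAAGGTCCGTGCCGGTTTGCAGTGGCCAGACCTAAAC, then reverse).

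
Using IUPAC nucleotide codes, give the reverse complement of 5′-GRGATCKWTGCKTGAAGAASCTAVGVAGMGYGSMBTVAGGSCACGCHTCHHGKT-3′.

5'-AMCDDGADGCGTGSCCTBAVKSCRCKCTBCBTAGSTTCTTCAMGCAWMGATCYC-3'

Standard pairs A↔T, G↔C; ambiguity codes pair R↔Y, M↔K, W↔W, S↔S, B↔V, H↔D. Complement (CYCTAGMWACGMACTTCTTSGATBCBTCKCRCSKVABTCCSGTGCGDAGDDCMA), then reverse for 5'→3'.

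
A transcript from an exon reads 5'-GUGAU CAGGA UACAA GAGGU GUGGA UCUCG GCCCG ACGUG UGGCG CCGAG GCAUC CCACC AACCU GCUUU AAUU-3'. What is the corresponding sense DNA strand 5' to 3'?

The coding DNA strand has the same 5'→3' sequence as the mRNA with U replaced by T.

5'-GTGATCAGGATACAAGAGGTGTGGATCTCGGCCCGACGTGTGGCGCCGAGGCATCCCACCAACCTGCTTTAATT-3'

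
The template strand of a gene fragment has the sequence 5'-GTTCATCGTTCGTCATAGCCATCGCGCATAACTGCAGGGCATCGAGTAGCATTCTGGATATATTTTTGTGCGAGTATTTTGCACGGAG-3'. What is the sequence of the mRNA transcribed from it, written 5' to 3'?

5'-CUCCGUGCAAAAUACUCGCACAAAAAUAUAUCCAGAAUGCUACUCGAUGCCCUGCAGUUAUGCGCGAUGGCUAUGACGAACGAUGAAC-3'

The mRNA has the sequence of the coding strand (reverse complement of the template) with T→U. Reverse complement of GTTCATCGTTCGTCATAGCCATCGCGCATAACTGCAGGGCATCGAGTAGCATTCTGGATATATTTTTGTGCGAGTATTTTGCACGGAG is CTCCGTGCAAAATACTCGCACAAAAATATATCCAGAATGCTACTCGATGCCCTGCAGTTATGCGCGATGGCTATGACGAACGATGAAC; then T→U.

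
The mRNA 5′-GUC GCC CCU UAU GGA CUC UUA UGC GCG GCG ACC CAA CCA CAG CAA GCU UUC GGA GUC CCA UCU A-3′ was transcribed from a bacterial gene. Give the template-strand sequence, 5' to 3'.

Replace U with T to get the coding DNA strand: GTCGCCCCTTATGGACTCTTATGCGCGGCGACCCAACCACAGCAAGCTTTCGGAGTCCCATCTA. The template strand is its reverse complement (complement CAGCGGGGAATACCTGAGAATACGCGCCGCTGGGTTGGTGTCGTTCGAAAGCCTCAGGGTAGAT, then reverse).

5′-TAGATGGGACTCCGAAAGCTTGCTGTGGTTGGGTCGCCGCGCATAAGAGTCCATAAGGGGCGAC-3′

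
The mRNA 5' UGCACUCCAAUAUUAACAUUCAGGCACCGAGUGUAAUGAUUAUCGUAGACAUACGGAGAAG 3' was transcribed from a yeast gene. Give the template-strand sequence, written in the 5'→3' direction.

5'-CTTCTCCGTATGTCTACGATAATCATTACACTCGGTGCCTGAATGTTAATATTGGAGTGCA-3'

Replace U with T to get the coding DNA strand: TGCACTCCAATATTAACATTCAGGCACCGAGTGTAATGATTATCGTAGACATACGGAGAAG. The template strand is its reverse complement (complement ACGTGAGGTTATAATTGTAAGTCCGTGGCTCACATTACTAATAGCATCTGTATGCCTCTTC, then reverse).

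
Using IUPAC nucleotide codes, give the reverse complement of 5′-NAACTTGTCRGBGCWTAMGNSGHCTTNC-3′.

5'-GNAAGDCSNCKTAWGCVCYGACAAGTTN-3'

Standard pairs A↔T, G↔C; ambiguity codes pair R↔Y, M↔K, W↔W, S↔S, B↔V, H↔D, N↔N. Complement (NTTGAACAGYCVCGWATKCNSCDGAANG), then reverse for 5'→3'.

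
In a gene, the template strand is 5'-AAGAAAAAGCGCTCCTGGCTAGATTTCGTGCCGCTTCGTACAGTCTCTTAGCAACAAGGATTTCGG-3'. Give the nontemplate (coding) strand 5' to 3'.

5′-CCGAAATCCTTGTTGCTAAGAGACTGTACGAAGCGGCACGAAATCTAGCCAGGAGCGCTTTTTCTT-3′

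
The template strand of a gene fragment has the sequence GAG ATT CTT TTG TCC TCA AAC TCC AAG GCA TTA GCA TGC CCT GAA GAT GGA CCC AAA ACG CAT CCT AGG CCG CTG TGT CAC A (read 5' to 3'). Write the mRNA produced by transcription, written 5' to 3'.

5'-UGUGACACAGCGGCCUAGGAUGCGUUUUGGGUCCAUCUUCAGGGCAUGCUAAUGCCUUGGAGUUUGAGGACAAAAGAAUCUC-3'

RNA polymerase reads the template 3'→5' and synthesizes mRNA 5'→3' by base-pairing (A→U, T→A, G↔C). The complement of the template is CTCTAAGAAAACAGGAGTTTGAGGTTCCGTAATCGTACGGGACTTCTACCTGGGTTTTGCGTAGGATCCGGCGACACAGTGT; antiparallel, so 5'→3' the coding strand is TGTGACACAGCGGCCTAGGATGCGTTTTGGGTCCATCTTCAGGGCATGCTAATGCCTTGGAGTTTGAGGACAAAAGAATCTC. Replace T with U for the mRNA.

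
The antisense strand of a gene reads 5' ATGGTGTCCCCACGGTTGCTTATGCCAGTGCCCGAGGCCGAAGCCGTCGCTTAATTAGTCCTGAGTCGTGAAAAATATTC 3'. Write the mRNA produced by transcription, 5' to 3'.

The mRNA has the sequence of the coding strand (reverse complement of the template) with T→U. Reverse complement of ATGGTGTCCCCACGGTTGCTTATGCCAGTGCCCGAGGCCGAAGCCGTCGCTTAATTAGTCCTGAGTCGTGAAAAATATTC is GAATATTTTTCACGACTCAGGACTAATTAAGCGACGGCTTCGGCCTCGGGCACTGGCATAAGCAACCGTGGGGACACCAT; then T→U.

5'-GAAUAUUUUUCACGACUCAGGACUAAUUAAGCGACGGCUUCGGCCUCGGGCACUGGCAUAAGCAACCGUGGGGACACCAU-3'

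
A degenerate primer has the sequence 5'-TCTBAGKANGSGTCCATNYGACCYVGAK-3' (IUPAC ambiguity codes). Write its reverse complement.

5'-MTCBRGGTCRNATGGACSCNTMCTVAGA-3'

Standard pairs A↔T, G↔C; ambiguity codes pair Y↔R, K↔M, S↔S, B↔V, N↔N. Complement (AGAVTCMTNCSCAGGTANRCTGGRBCTM), then reverse for 5'→3'.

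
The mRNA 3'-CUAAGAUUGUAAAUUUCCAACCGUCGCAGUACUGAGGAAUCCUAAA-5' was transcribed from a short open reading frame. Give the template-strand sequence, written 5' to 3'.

Written 5'→3' the mRNA is AAAUCCUAAGGAGUCAUGACGCUGCCAACCUUUAAAUGUUAGAAUC, so the coding DNA strand is AAATCCTAAGGAGTCATGACGCTGCCAACCTTTAAATGTTAGAATC. The template is its reverse complement.

5'-GATTCTAACATTTAAAGGTTGGCAGCGTCATGACTCCTTAGGATTT-3'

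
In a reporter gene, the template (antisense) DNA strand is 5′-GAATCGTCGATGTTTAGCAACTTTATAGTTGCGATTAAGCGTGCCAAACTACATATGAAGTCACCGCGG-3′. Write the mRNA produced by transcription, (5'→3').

5′-CCGCGGUGACUUCAUAUGUAGUUUGGCACGCUUAAUCGCAACUAUAAAGUUGCUAAACAUCGACGAUUC-3′

RNA polymerase reads the template 3'→5' and synthesizes mRNA 5'→3' by base-pairing (A→U, T→A, G↔C). The complement of the template is CTTAGCAGCTACAAATCGTTGAAATATCAACGCTAATTCGCACGGTTTGATGTATACTTCAGTGGCGCC; antiparallel, so 5'→3' the coding strand is CCGCGGTGACTTCATATGTAGTTTGGCACGCTTAATCGCAACTATAAAGTTGCTAAACATCGACGATTC. Replace T with U for the mRNA.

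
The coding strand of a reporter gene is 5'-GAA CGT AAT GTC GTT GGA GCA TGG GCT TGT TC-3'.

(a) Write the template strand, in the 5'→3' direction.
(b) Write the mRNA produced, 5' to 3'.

(a) The template strand is the reverse complement of the coding strand: complement CTTGCATTACAGCAACCTCGTACCCGAACAAG, then reverse.
(b) mRNA matches the coding strand with T→U.

(a) 5'-GAACAAGCCCATGCTCCAACGACATTACGTTC-3'
(b) 5′-GAACGUAAUGUCGUUGGAGCAUGGGCUUGUUC-3′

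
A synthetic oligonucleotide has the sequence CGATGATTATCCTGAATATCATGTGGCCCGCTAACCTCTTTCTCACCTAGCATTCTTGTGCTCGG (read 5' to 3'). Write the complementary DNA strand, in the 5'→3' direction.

5′-CCGAGCACAAGAATGCTAGGTGAGAAAGAGGTTAGCGGGCCACATGATATTCAGGATAATCATCG-3′

The complement of CGATGATTATCCTGAATATCATGTGGCCCGCTAACCTCTTTCTCACCTAGCATTCTTGTGCTCGG is GCTACTAATAGGACTTATAGTACACCGGGCGATTGGAGAAAGAGTGGATCGTAAGAACACGAGCC (A↔T, G↔C). DNA strands are antiparallel, so the complementary strand runs 3'→5'; reversing gives the 5'→3' form.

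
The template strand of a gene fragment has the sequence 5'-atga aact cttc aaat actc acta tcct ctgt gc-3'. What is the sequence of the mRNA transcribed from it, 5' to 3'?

5'-GCACAGAGGAUAGUGAGUAUUUGAAGAGUUUCAU-3'

RNA polymerase reads the template 3'→5' and synthesizes mRNA 5'→3' by base-pairing (A→U, T→A, G↔C). The complement of the template is TACTTTGAGAAGTTTATGAGTGATAGGAGACACG; antiparallel, so 5'→3' the coding strand is GCACAGAGGATAGTGAGTATTTGAAGAGTTTCAT. Replace T with U for the mRNA.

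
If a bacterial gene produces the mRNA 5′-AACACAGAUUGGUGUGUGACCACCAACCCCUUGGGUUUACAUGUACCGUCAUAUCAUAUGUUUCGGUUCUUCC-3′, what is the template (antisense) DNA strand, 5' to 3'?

5'-GGAAGAACCGAAACATATGATATGACGGTACATGTAAACCCAAGGGGTTGGTGGTCACACACCAATCTGTGTT-3'

Replace U with T to get the coding DNA strand: AACACAGATTGGTGTGTGACCACCAACCCCTTGGGTTTACATGTACCGTCATATCATATGTTTCGGTTCTTCC. The template strand is its reverse complement (complement TTGTGTCTAACCACACACTGGTGGTTGGGGAACCCAAATGTACATGGCAGTATAGTATACAAAGCCAAGAAGG, then reverse).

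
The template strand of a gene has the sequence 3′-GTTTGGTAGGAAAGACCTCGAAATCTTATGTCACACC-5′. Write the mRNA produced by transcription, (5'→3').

5'-CAAACCAUCCUUUCUGGAGCUUUAGAAUACAGUGUGG-3'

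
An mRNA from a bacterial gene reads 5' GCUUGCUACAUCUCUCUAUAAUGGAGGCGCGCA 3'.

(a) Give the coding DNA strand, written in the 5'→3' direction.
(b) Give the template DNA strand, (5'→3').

(a) 5'-GCTTGCTACATCTCTCTATAATGGAGGCGCGCA-3'
(b) 5'-TGCGCGCCTCCATTATAGAGAGATGTAGCAAGC-3'

(a) The coding strand matches the mRNA with U→T.
(b) The template strand is the reverse complement of the coding strand.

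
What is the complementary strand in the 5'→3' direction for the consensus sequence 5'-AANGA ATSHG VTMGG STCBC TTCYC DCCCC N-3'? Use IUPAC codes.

Standard pairs A↔T, G↔C; ambiguity codes pair Y↔R, M↔K, S↔S, B↔V, D↔H, N↔N. Complement (TTNCTTASDCBAKCCSAGVGAAGRGHGGGGN), then reverse for 5'→3'.

5'-NGGGGHGRGAAGVGASCCKABCDSATTCNTT-3'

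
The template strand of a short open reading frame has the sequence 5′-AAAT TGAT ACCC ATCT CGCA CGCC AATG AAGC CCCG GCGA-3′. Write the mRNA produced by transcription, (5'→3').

5'-UCGCCGGGGCUUCAUUGGCGUGCGAGAUGGGUAUCAAUUU-3'

RNA polymerase reads the template 3'→5' and synthesizes mRNA 5'→3' by base-pairing (A→U, T→A, G↔C). The complement of the template is TTTAACTATGGGTAGAGCGTGCGGTTACTTCGGGGCCGCT; antiparallel, so 5'→3' the coding strand is TCGCCGGGGCTTCATTGGCGTGCGAGATGGGTATCAATTT. Replace T with U for the mRNA.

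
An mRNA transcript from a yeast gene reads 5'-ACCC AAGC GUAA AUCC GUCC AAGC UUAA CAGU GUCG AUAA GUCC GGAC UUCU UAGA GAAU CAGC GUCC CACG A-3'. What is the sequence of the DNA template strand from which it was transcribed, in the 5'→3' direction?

Replace U with T to get the coding DNA strand: ACCCAAGCGTAAATCCGTCCAAGCTTAACAGTGTCGATAAGTCCGGACTTCTTAGAGAATCAGCGTCCCACGA. The template strand is its reverse complement (complement TGGGTTCGCATTTAGGCAGGTTCGAATTGTCACAGCTATTCAGGCCTGAAGAATCTCTTAGTCGCAGGGTGCT, then reverse).

5′-TCGTGGGACGCTGATTCTCTAAGAAGTCCGGACTTATCGACACTGTTAAGCTTGGACGGATTTACGCTTGGGT-3′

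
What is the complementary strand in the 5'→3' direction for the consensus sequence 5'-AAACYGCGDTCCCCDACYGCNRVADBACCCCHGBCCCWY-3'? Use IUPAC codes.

5′-RWGGGVCDGGGGTVHTBYNGCRGTHGGGGAHCGCRGTTT-3′

Standard pairs A↔T, G↔C; ambiguity codes pair R↔Y, W↔W, B↔V, D↔H, N↔N. Complement (TTTGRCGCHAGGGGHTGRCGNYBTHVTGGGGDCVGGGWR), then reverse for 5'→3'.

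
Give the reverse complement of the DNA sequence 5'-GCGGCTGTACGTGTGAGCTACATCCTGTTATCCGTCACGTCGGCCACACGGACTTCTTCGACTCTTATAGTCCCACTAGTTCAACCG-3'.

5'-CGGTTGAACTAGTGGGACTATAAGAGTCGAAGAAGTCCGTGTGGCCGACGTGACGGATAACAGGATGTAGCTCACACGTACAGCCGC-3'

Complement each base (A↔T, G↔C): CGCCGACATGCACACTCGATGTAGGACAATAGGCAGTGCAGCCGGTGTGCCTGAAGAAGCTGAGAATATCAGGGTGATCAAGTTGGC. Then reverse.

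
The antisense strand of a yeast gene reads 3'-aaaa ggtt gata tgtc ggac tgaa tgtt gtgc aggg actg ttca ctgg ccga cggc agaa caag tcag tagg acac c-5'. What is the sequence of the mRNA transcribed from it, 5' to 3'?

Reading the template 3'→5' as shown, RNA polymerase pairs each base (A→U, T→A, G↔C) to build mRNA 5'→3' directly.

5'-UUUUCCAACUAUACAGCCUGACUUACAACACGUCCCUGACAAGUGACCGGCUGCCGUCUUGUUCAGUCAUCCUGUGG-3'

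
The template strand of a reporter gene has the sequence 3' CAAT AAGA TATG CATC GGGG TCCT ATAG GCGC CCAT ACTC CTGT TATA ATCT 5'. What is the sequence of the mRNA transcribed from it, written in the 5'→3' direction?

5'-GUUAUUCUAUACGUAGCCCCAGGAUAUCCGCGGGUAUGAGGACAAUAUUAGA-3'

Reading the template 3'→5' as shown, RNA polymerase pairs each base (A→U, T→A, G↔C) to build mRNA 5'→3' directly.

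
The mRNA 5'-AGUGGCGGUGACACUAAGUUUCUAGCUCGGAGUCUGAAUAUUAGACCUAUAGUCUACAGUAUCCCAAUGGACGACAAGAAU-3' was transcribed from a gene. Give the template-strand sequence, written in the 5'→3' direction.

Replace U with T to get the coding DNA strand: AGTGGCGGTGACACTAAGTTTCTAGCTCGGAGTCTGAATATTAGACCTATAGTCTACAGTATCCCAATGGACGACAAGAAT. The template strand is its reverse complement (complement TCACCGCCACTGTGATTCAAAGATCGAGCCTCAGACTTATAATCTGGATATCAGATGTCATAGGGTTACCTGCTGTTCTTA, then reverse).

5'-ATTCTTGTCGTCCATTGGGATACTGTAGACTATAGGTCTAATATTCAGACTCCGAGCTAGAAACTTAGTGTCACCGCCACT-3'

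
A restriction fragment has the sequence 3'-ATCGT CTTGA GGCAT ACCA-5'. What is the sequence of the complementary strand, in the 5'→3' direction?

5'-TAGCAGAACTCCGTATGGT-3'

The strand is given 3'→5', so its complement runs 5'→3' in the same left-to-right order: pair each base A↔T, G↔C.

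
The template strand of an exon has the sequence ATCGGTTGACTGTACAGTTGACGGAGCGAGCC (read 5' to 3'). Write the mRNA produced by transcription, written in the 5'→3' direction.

RNA polymerase reads the template 3'→5' and synthesizes mRNA 5'→3' by base-pairing (A→U, T→A, G↔C). The complement of the template is TAGCCAACTGACATGTCAACTGCCTCGCTCGG; antiparallel, so 5'→3' the coding strand is GGCTCGCTCCGTCAACTGTACAGTCAACCGAT. Replace T with U for the mRNA.

5′-GGCUCGCUCCGUCAACUGUACAGUCAACCGAU-3′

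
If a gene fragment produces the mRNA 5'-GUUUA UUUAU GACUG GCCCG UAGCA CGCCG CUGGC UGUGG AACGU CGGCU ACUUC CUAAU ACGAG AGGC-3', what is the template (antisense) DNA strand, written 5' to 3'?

Replace U with T to get the coding DNA strand: GTTTATTTATGACTGGCCCGTAGCACGCCGCTGGCTGTGGAACGTCGGCTACTTCCTAATACGAGAGGC. The template strand is its reverse complement (complement CAAATAAATACTGACCGGGCATCGTGCGGCGACCGACACCTTGCAGCCGATGAAGGATTATGCTCTCCG, then reverse).

5'-GCCTCTCGTATTAGGAAGTAGCCGACGTTCCACAGCCAGCGGCGTGCTACGGGCCAGTCATAAATAAAC-3'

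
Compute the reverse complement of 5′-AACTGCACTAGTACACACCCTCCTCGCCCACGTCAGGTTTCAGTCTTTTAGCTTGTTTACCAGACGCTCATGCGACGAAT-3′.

Complement each base (A↔T, G↔C): TTGACGTGATCATGTGTGGGAGGAGCGGGTGCAGTCCAAAGTCAGAAAATCGAACAAATGGTCTGCGAGTACGCTGCTTA. Then reverse.

5'-ATTCGTCGCATGAGCGTCTGGTAAACAAGCTAAAAGACTGAAACCTGACGTGGGCGAGGAGGGTGTGTACTAGTGCAGTT-3'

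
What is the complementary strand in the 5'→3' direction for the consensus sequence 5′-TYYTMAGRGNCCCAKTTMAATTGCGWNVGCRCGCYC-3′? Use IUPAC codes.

Standard pairs A↔T, G↔C; ambiguity codes pair R↔Y, M↔K, W↔W, V↔B, N↔N. Complement (ARRAKTCYCNGGGTMAAKTTAACGCWNBCGYGCGRG), then reverse for 5'→3'.

5′-GRGCGYGCBNWCGCAATTKAAMTGGGNCYCTKARRA-3′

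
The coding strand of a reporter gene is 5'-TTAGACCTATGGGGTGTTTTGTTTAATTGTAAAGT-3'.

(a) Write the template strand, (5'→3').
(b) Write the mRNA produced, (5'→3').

(a) 5'-ACTTTACAATTAAACAAAACACCCCATAGGTCTAA-3'
(b) 5′-UUAGACCUAUGGGGUGUUUUGUUUAAUUGUAAAGU-3′

(a) The template strand is the reverse complement of the coding strand: complement AATCTGGATACCCCACAAAACAAATTAACATTTCA, then reverse.
(b) mRNA matches the coding strand with T→U.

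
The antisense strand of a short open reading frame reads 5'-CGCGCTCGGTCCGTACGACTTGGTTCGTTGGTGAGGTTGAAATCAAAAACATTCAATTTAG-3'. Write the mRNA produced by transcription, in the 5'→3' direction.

5'-CUAAAUUGAAUGUUUUUGAUUUCAACCUCACCAACGAACCAAGUCGUACGGACCGAGCGCG-3'

RNA polymerase reads the template 3'→5' and synthesizes mRNA 5'→3' by base-pairing (A→U, T→A, G↔C). The complement of the template is GCGCGAGCCAGGCATGCTGAACCAAGCAACCACTCCAACTTTAGTTTTTGTAAGTTAAATC; antiparallel, so 5'→3' the coding strand is CTAAATTGAATGTTTTTGATTTCAACCTCACCAACGAACCAAGTCGTACGGACCGAGCGCG. Replace T with U for the mRNA.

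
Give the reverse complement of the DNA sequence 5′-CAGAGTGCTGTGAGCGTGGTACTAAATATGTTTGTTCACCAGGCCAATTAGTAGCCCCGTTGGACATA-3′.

Complement each base (A↔T, G↔C): GTCTCACGACACTCGCACCATGATTTATACAAACAAGTGGTCCGGTTAATCATCGGGGCAACCTGTAT. Then reverse.

5′-TATGTCCAACGGGGCTACTAATTGGCCTGGTGAACAAACATATTTAGTACCACGCTCACAGCACTCTG-3′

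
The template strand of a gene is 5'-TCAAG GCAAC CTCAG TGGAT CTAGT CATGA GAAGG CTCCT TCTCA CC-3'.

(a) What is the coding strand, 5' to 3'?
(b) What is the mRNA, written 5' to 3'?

(a) The coding strand is the reverse complement of the template: complement AGTTCCGTTGGAGTCACCTAGATCAGTACTCTTCCGAGGAAGAGTGG, then reverse.
(b) mRNA has the coding-strand sequence with T→U.

(a) 5'-GGTGAGAAGGAGCCTTCTCATGACTAGATCCACTGAGGTTGCCTTGA-3'
(b) 5'-GGUGAGAAGGAGCCUUCUCAUGACUAGAUCCACUGAGGUUGCCUUGA-3'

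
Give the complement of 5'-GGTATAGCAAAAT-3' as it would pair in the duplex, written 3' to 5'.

Base-pairing A↔T, G↔C gives the complement. The complementary strand is antiparallel, so paired with a 5'→3' strand it runs 3'→5'.

3'-CCATATCGTTTTA-5'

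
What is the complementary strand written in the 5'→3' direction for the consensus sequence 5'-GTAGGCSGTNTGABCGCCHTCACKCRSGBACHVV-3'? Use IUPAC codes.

5′-BBDGTVCSYGMGTGADGGCGVTCANACSGCCTAC-3′

Standard pairs A↔T, G↔C; ambiguity codes pair R↔Y, K↔M, S↔S, B↔V, H↔D, N↔N. Complement (CATCCGSCANACTVGCGGDAGTGMGYSCVTGDBB), then reverse for 5'→3'.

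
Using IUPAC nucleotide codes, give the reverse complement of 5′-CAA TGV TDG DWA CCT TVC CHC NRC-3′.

Standard pairs A↔T, G↔C; ambiguity codes pair R↔Y, W↔W, D↔H, V↔B, N↔N. Complement (GTTACBAHCHWTGGAABGGDGNYG), then reverse for 5'→3'.

5'-GYNGDGGBAAGGTWHCHABCATTG-3'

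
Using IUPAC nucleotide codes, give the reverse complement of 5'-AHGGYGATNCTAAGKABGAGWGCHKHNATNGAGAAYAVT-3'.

5′-ABTRTTCTCNATNDMDGCWCTCVTMCTTAGNATCRCCDT-3′

Standard pairs A↔T, G↔C; ambiguity codes pair Y↔R, K↔M, W↔W, B↔V, H↔D, N↔N. Complement (TDCCRCTANGATTCMTVCTCWCGDMDNTANCTCTTRTBA), then reverse for 5'→3'.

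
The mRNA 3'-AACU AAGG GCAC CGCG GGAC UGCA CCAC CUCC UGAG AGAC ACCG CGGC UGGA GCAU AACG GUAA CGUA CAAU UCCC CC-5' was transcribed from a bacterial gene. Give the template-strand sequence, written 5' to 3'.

Written 5'→3' the mRNA is CCCCCUUAACAUGCAAUGGCAAUACGAGGUCGGCGCCACAGAGAGUCCUCCACCACGUCAGGGCGCCACGGGAAUCAA, so the coding DNA strand is CCCCCTTAACATGCAATGGCAATACGAGGTCGGCGCCACAGAGAGTCCTCCACCACGTCAGGGCGCCACGGGAATCAA. The template is its reverse complement.

5′-TTGATTCCCGTGGCGCCCTGACGTGGTGGAGGACTCTCTGTGGCGCCGACCTCGTATTGCCATTGCATGTTAAGGGGG-3′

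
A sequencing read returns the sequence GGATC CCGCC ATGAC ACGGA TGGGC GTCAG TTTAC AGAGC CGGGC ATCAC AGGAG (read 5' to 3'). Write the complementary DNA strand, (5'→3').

5'-CTCCTGTGATGCCCGGCTCTGTAAACTGACGCCCATCCGTGTCATGGCGGGATCC-3'

Pairing A↔T and G↔C gives CCTAGGGCGGTACTGTGCCTACCCGCAGTCAAATGTCTCGGCCCGTAGTGTCCTC, running 3'→5'. Reverse for the 5'→3' convention.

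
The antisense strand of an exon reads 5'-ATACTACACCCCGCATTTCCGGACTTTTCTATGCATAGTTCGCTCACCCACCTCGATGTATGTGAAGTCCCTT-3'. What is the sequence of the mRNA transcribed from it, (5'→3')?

RNA polymerase reads the template 3'→5' and synthesizes mRNA 5'→3' by base-pairing (A→U, T→A, G↔C). The complement of the template is TATGATGTGGGGCGTAAAGGCCTGAAAAGATACGTATCAAGCGAGTGGGTGGAGCTACATACACTTCAGGGAA; antiparallel, so 5'→3' the coding strand is AAGGGACTTCACATACATCGAGGTGGGTGAGCGAACTATGCATAGAAAAGTCCGGAAATGCGGGGTGTAGTAT. Replace T with U for the mRNA.

5'-AAGGGACUUCACAUACAUCGAGGUGGGUGAGCGAACUAUGCAUAGAAAAGUCCGGAAAUGCGGGGUGUAGUAU-3'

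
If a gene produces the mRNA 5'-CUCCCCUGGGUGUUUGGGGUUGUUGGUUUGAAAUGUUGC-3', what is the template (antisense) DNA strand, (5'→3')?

Replace U with T to get the coding DNA strand: CTCCCCTGGGTGTTTGGGGTTGTTGGTTTGAAATGTTGC. The template strand is its reverse complement (complement GAGGGGACCCACAAACCCCAACAACCAAACTTTACAACG, then reverse).

5'-GCAACATTTCAAACCAACAACCCCAAACACCCAGGGGAG-3'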